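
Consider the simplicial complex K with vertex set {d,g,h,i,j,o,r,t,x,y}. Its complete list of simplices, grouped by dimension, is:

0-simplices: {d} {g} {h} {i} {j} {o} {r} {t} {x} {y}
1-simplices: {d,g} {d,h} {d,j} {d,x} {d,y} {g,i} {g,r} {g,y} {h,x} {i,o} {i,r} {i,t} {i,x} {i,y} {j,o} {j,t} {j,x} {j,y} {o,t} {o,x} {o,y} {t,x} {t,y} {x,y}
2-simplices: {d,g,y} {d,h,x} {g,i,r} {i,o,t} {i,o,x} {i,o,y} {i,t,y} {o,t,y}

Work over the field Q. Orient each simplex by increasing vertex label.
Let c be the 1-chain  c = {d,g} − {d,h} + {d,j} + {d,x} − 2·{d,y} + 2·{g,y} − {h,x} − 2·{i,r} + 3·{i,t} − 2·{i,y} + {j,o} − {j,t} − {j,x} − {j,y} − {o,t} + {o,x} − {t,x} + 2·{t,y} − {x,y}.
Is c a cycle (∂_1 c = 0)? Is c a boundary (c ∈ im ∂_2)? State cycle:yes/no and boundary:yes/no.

cycle:no boundary:no

n_0=10 n_1=24 n_2=8  [Q]
∂1: piv[dg,dh,dj,dx,dy,gi,gr,io,it] rk=9  ker:gy,hx,ir,ix,iy,jo,jt,jx,jy,ot,ox,oy,tx,ty,xy
∂2: piv[dgy,dhx,gir,iot,iox,ioy,ity] rk=7  ker:oty
∂1c = −{g} + {i} + 3·{j} + {o} − 2·{r} − 2·{y}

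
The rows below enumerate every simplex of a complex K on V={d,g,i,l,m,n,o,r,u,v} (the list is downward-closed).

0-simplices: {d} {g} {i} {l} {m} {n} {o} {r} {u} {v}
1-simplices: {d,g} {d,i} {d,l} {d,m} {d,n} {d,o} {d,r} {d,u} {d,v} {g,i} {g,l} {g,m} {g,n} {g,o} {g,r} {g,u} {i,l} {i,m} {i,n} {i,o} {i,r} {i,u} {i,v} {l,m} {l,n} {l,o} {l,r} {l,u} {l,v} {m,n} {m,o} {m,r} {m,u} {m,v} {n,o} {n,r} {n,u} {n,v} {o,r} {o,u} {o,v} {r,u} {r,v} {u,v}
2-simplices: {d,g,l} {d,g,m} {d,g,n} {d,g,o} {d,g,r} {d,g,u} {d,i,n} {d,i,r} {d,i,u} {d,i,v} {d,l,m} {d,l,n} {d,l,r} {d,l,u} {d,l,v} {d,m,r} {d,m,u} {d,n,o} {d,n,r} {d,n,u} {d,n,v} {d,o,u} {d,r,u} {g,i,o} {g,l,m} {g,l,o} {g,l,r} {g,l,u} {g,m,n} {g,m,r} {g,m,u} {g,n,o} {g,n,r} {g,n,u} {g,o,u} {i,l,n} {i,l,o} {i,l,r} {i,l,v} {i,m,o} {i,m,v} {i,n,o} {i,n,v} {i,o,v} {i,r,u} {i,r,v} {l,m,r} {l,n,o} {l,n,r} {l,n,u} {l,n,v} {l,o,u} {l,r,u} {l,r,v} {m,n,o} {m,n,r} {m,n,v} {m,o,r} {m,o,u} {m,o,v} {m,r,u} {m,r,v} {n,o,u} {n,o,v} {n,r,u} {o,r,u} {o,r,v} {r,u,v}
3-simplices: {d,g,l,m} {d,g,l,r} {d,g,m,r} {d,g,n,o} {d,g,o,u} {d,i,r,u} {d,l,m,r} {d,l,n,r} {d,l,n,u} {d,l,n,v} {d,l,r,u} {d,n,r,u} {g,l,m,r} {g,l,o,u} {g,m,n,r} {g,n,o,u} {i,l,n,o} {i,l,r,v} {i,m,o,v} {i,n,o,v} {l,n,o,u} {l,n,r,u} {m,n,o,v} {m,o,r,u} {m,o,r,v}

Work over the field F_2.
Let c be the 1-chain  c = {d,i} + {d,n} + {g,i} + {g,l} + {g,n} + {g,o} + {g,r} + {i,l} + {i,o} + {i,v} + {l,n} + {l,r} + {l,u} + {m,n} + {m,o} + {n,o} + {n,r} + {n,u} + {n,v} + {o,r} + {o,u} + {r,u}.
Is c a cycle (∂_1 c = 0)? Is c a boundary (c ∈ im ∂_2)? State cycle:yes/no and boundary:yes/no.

cycle:no boundary:no

n_0=10 n_1=44 n_2=68 n_3=25  [Z2]
∂1: piv[dg,di,dl,dm,dn,do,dr,du,dv] rk=9  ker:gi,gl,gm,gn,go,gr,gu,il,im,in,io,ir,iu,iv,lm,ln,lo,lr,lu,lv,mn,mo,mr,mu,mv,no,nr,nu,nv,or,ou,ov,ru,rv,uv
∂2: piv[dgl,dgm,dgn,dgo,dgr,dgu,din,dir,diu,div,dlm,dln,dlr,dlu,dlv,dmr,dmu,dno,dnr,dnu,dnv,dou,dru,gio,glo,gmn,iln,ilo,imo,imv,iov,irv,mno,mor,ruv] rk=35  ker:glm,glr,glu,gmr,gmu,gno,gnr,gnu,gou,ilr,ilv,ino,inv,iru,lmr,lno,lnr,lnu,lnv,lou,lru,lrv,mnr,mnv,mou,mov,mru,mrv,nou,nov,nru,oru,orv
∂3: piv[dglm,dglr,dgmr,dgno,dgou,diru,dlmr,dlnr,dlnu,dlnv,dlru,dnru,glou,gmnr,gnou,ilno,ilrv,imov,inov,lnou,mnov,moru,morv] rk=23  ker:glmr,lnru
∂1c = {g} + {i} + {l} + {r}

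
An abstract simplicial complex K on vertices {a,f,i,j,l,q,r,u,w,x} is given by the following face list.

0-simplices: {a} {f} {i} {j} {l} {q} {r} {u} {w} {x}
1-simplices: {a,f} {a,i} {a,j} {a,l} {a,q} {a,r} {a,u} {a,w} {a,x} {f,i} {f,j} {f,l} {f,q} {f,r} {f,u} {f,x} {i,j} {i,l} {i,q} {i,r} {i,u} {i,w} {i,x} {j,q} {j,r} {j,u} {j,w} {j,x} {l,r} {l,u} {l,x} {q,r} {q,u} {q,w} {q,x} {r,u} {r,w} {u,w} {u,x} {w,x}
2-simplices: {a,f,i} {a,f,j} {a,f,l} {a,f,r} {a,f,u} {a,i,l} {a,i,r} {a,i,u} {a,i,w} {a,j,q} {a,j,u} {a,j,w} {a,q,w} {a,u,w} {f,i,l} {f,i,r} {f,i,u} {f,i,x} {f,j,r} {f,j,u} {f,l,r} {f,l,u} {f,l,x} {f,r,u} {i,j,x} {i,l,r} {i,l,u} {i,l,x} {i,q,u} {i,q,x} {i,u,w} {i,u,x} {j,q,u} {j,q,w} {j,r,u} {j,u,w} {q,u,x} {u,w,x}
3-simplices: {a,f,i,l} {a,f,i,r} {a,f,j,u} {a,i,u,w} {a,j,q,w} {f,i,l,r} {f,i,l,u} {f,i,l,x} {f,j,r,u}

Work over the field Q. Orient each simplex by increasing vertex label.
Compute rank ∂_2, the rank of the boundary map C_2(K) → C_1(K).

rank∂_2=26

n_0=10 n_1=40 n_2=38 n_3=9  [Q]
∂1: piv[af,ai,aj,al,aq,ar,au,aw,ax] rk=9  ker:fi,fj,fl,fq,fr,fu,fx,ij,il,iq,ir,iu,iw,ix,jq,jr,ju,jw,jx,lr,lu,lx,qr,qu,qw,qx,ru,rw,uw,ux,wx
∂2: piv[afi,afj,afl,afr,afu,ail,air,aiu,aiw,ajq,aju,ajw,aqw,auw,fix,fjr,flr,flu,flx,fru,ijx,iqu,iqx,iux,jqu,uwx] rk=26  ker:fil,fir,fiu,fju,ilr,ilu,ilx,iuw,jqw,jru,juw,qux
∂3: piv[afil,afir,afju,aiuw,ajqw,filr,filu,filx,fjru] rk=9
rk∂_2=26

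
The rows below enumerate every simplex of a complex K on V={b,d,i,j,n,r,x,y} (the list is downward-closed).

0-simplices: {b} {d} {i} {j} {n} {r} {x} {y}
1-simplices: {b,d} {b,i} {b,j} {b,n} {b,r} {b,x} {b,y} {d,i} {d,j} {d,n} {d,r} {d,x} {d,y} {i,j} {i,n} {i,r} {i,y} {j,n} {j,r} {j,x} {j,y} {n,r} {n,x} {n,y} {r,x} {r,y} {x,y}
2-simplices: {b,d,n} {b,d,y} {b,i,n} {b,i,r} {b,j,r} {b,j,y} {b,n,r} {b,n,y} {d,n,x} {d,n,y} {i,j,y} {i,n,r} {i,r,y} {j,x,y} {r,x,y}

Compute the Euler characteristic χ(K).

χ(K)=-4

n_0=8 n_1=27 n_2=15
χ=+8−27+15=-4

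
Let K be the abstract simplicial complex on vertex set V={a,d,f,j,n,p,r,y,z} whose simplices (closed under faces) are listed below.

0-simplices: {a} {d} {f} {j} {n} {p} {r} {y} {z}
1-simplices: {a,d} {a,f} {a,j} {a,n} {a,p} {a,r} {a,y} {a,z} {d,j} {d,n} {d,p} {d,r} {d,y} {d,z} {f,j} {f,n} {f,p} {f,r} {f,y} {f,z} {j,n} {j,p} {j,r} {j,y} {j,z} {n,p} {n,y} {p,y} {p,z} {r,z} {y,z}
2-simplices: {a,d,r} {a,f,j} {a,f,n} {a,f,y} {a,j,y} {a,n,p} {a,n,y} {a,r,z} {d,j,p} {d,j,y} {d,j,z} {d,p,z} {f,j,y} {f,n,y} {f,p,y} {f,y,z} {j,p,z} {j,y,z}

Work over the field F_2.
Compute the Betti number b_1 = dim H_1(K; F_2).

n_0=9 n_1=31 n_2=18  [Z2]
∂1: piv[ad,af,aj,an,ap,ar,ay,az] rk=8  ker:dj,dn,dp,dr,dy,dz,fj,fn,fp,fr,fy,fz,jn,jp,jr,jy,jz,np,ny,py,pz,rz,yz
∂2: piv[adr,afj,afn,afy,ajy,anp,any,arz,djp,djy,djz,dpz,fpy,fyz,jyz] rk=15  ker:fjy,fny,jpz
b_1=(31−8)−15=8

b_1=8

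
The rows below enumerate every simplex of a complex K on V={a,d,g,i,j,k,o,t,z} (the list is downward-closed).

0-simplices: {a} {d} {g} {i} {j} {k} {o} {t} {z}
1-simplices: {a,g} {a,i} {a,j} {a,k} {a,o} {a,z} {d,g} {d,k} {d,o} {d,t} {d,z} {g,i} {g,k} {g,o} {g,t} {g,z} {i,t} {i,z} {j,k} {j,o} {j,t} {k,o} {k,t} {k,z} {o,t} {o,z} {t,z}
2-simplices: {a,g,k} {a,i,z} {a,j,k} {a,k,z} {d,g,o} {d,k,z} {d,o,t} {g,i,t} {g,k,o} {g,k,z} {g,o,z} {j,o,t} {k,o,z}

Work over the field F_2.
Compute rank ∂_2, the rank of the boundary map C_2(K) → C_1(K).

rank∂_2=12

n_0=9 n_1=27 n_2=13  [Z2]
∂1: piv[ag,ai,aj,ak,ao,az,dg,dt] rk=8  ker:dk,do,dz,gi,gk,go,gt,gz,it,iz,jk,jo,jt,ko,kt,kz,ot,oz,tz
∂2: piv[agk,aiz,ajk,akz,dgo,dkz,dot,git,gko,gkz,goz,jot] rk=12  ker:koz
rk∂_2=12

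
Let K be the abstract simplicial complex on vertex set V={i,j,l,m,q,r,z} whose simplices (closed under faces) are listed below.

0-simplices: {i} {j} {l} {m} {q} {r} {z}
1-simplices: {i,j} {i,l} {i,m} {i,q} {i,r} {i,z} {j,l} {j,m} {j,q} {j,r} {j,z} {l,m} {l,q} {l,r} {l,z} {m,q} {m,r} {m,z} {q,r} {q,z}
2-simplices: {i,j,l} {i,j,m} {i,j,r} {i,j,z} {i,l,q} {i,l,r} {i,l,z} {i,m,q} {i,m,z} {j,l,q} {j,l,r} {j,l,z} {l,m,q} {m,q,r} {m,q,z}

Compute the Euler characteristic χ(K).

χ(K)=2

n_0=7 n_1=20 n_2=15
χ=+7−20+15=2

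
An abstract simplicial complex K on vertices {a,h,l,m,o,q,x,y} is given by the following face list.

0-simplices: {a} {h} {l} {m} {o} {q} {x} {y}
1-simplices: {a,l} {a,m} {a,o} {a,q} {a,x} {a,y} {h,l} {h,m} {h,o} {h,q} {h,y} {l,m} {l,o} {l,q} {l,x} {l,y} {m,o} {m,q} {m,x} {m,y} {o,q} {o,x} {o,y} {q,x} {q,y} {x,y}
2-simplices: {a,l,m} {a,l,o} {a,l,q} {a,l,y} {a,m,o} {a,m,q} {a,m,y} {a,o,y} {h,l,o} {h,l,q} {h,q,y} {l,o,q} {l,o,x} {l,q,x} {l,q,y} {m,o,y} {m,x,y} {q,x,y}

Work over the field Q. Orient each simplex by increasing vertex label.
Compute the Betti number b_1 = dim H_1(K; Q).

n_0=8 n_1=26 n_2=18  [Q]
∂1: piv[al,am,ao,aq,ax,ay,hl] rk=7  ker:hm,ho,hq,hy,lm,lo,lq,lx,ly,mo,mq,mx,my,oq,ox,oy,qx,qy,xy
∂2: piv[alm,alo,alq,aly,amo,amq,amy,aoy,hlo,hlq,hqy,loq,lox,lqx,lqy,mxy,qxy] rk=17  ker:moy
b_1=(26−7)−17=2

b_1=2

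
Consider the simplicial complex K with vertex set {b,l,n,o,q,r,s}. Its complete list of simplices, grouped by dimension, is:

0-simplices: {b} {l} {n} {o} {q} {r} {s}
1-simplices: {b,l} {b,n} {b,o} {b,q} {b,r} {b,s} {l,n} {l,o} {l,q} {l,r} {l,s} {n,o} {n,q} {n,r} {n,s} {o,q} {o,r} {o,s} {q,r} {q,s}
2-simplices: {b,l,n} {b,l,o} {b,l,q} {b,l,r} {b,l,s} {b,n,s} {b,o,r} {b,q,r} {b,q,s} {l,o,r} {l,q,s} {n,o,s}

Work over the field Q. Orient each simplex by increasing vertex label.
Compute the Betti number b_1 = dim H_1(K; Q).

n_0=7 n_1=20 n_2=12  [Q]
∂1: piv[bl,bn,bo,bq,br,bs] rk=6  ker:ln,lo,lq,lr,ls,no,nq,nr,ns,oq,or,os,qr,qs
∂2: piv[bln,blo,blq,blr,bls,bns,bor,bqr,bqs,nos] rk=10  ker:lor,lqs
b_1=(20−6)−10=4

b_1=4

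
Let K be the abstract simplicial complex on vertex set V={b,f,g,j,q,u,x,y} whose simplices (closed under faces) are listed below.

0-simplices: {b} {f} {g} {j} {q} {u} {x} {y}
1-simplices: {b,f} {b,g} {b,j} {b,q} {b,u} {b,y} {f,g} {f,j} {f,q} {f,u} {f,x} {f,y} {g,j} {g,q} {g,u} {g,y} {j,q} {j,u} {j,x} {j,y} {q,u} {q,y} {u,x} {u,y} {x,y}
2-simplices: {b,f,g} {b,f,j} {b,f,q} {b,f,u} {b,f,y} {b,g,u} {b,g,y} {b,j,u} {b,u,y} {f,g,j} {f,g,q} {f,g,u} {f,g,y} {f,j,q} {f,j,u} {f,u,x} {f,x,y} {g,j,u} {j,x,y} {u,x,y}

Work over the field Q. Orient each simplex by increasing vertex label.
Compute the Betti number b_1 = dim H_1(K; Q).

b_1=3

n_0=8 n_1=25 n_2=20  [Q]
∂1: piv[bf,bg,bj,bq,bu,by,fx] rk=7  ker:fg,fj,fq,fu,fy,gj,gq,gu,gy,jq,ju,jx,jy,qu,qy,ux,uy,xy
∂2: piv[bfg,bfj,bfq,bfu,bfy,bgu,bgy,bju,buy,fgj,fgq,fjq,fux,fxy,jxy] rk=15  ker:fgu,fgy,fju,gju,uxy
b_1=(25−7)−15=3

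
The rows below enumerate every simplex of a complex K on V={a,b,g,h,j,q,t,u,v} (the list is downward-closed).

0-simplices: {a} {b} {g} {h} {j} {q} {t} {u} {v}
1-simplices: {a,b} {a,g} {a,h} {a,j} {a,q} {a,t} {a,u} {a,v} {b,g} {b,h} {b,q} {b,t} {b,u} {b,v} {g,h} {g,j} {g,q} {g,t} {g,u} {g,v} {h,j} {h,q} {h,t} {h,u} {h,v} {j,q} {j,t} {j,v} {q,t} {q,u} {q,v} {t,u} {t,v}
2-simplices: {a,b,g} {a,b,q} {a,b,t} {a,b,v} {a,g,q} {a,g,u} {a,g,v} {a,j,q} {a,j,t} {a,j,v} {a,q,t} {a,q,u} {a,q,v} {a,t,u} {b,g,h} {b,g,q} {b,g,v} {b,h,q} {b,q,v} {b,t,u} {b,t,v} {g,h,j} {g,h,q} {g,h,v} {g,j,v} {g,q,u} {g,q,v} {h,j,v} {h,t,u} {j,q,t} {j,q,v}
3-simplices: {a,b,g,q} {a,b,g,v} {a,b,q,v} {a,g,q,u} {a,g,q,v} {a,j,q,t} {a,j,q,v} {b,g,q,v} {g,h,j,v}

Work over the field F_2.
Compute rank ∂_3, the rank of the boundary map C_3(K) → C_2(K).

rank∂_3=8

n_0=9 n_1=33 n_2=31 n_3=9  [Z2]
∂1: piv[ab,ag,ah,aj,aq,at,au,av] rk=8  ker:bg,bh,bq,bt,bu,bv,gh,gj,gq,gt,gu,gv,hj,hq,ht,hu,hv,jq,jt,jv,qt,qu,qv,tu,tv
∂2: piv[abg,abq,abt,abv,agq,agu,agv,ajq,ajt,ajv,aqt,aqu,aqv,atu,bgh,bhq,btu,btv,ghj,ghv,gjv,htu] rk=22  ker:bgq,bgv,bqv,ghq,gqu,gqv,hjv,jqt,jqv
∂3: piv[abgq,abgv,abqv,agqu,agqv,ajqt,ajqv,ghjv] rk=8  ker:bgqv
rk∂_3=8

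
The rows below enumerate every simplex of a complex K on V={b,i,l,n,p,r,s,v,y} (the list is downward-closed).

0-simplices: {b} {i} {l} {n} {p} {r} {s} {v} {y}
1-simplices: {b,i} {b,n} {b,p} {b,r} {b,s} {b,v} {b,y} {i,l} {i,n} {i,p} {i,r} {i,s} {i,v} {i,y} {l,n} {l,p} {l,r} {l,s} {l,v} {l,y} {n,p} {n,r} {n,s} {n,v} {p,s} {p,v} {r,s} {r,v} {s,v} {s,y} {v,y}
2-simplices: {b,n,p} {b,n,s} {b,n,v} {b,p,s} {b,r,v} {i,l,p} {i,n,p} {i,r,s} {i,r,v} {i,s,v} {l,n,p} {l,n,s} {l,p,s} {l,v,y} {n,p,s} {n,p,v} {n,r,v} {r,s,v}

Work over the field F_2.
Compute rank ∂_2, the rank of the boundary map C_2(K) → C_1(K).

n_0=9 n_1=31 n_2=18  [Z2]
∂1: piv[bi,bn,bp,br,bs,bv,by,il] rk=8  ker:in,ip,ir,is,iv,iy,ln,lp,lr,ls,lv,ly,np,nr,ns,nv,ps,pv,rs,rv,sv,sy,vy
∂2: piv[bnp,bns,bnv,bps,brv,ilp,inp,irs,irv,isv,lnp,lns,lvy,npv,nrv] rk=15  ker:lps,nps,rsv
rk∂_2=15

rank∂_2=15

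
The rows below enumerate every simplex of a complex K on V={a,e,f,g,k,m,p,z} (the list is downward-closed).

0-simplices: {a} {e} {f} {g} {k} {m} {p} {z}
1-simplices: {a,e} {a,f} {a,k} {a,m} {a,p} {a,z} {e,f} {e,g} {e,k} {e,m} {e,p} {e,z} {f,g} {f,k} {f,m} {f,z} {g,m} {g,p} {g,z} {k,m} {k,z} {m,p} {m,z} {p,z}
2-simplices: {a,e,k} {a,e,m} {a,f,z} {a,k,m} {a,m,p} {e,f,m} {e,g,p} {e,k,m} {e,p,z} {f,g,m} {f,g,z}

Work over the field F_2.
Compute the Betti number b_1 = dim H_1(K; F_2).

b_1=7

n_0=8 n_1=24 n_2=11  [Z2]
∂1: piv[ae,af,ak,am,ap,az,eg] rk=7  ker:ef,ek,em,ep,ez,fg,fk,fm,fz,gm,gp,gz,km,kz,mp,mz,pz
∂2: piv[aek,aem,afz,akm,amp,efm,egp,epz,fgm,fgz] rk=10  ker:ekm
b_1=(24−7)−10=7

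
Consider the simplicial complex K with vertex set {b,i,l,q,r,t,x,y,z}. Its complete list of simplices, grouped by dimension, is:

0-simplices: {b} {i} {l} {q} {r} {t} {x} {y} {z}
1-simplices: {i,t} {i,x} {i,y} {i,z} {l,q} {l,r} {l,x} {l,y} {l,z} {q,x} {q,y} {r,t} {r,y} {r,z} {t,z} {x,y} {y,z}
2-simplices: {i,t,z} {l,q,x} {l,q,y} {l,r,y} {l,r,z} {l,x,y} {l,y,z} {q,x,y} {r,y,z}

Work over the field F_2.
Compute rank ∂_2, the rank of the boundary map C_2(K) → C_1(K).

n_0=9 n_1=17 n_2=9  [Z2]
∂1: piv[it,ix,iy,iz,lq,lr,lx] rk=7  ker:ly,lz,qx,qy,rt,ry,rz,tz,xy,yz
∂2: piv[itz,lqx,lqy,lry,lrz,lxy,lyz] rk=7  ker:qxy,ryz
rk∂_2=7

rank∂_2=7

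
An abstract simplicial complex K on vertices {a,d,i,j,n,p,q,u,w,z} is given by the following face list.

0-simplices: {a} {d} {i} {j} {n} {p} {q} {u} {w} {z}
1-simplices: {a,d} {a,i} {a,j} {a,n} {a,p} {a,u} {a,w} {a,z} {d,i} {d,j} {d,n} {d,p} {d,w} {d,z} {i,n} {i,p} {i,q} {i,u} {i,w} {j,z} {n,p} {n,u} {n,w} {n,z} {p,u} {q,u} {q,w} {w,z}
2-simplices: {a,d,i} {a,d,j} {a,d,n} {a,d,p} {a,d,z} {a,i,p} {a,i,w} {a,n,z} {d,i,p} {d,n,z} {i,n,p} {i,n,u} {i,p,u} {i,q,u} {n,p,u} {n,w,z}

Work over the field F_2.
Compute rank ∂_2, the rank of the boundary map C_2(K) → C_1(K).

rank∂_2=13

n_0=10 n_1=28 n_2=16  [Z2]
∂1: piv[ad,ai,aj,an,ap,au,aw,az,iq] rk=9  ker:di,dj,dn,dp,dw,dz,in,ip,iu,iw,jz,np,nu,nw,nz,pu,qu,qw,wz
∂2: piv[adi,adj,adn,adp,adz,aip,aiw,anz,inp,inu,ipu,iqu,nwz] rk=13  ker:dip,dnz,npu
rk∂_2=13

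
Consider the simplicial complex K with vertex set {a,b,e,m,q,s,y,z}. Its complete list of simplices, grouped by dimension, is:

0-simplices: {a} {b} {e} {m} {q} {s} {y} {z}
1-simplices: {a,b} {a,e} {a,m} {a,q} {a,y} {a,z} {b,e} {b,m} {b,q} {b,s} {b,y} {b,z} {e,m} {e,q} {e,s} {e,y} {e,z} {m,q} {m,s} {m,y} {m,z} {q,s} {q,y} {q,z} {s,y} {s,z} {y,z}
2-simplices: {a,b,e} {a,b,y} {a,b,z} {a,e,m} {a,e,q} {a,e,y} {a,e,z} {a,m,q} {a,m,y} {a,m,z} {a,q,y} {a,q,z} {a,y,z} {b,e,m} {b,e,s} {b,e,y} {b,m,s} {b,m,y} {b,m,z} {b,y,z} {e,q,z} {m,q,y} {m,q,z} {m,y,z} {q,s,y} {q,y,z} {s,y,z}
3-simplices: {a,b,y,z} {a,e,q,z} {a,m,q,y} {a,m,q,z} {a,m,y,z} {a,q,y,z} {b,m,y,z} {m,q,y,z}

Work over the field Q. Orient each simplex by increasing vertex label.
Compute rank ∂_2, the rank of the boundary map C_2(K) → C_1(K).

rank∂_2=18

n_0=8 n_1=27 n_2=27 n_3=8  [Q]
∂1: piv[ab,ae,am,aq,ay,az,bs] rk=7  ker:be,bm,bq,by,bz,em,eq,es,ey,ez,mq,ms,my,mz,qs,qy,qz,sy,sz,yz
∂2: piv[abe,aby,abz,aem,aeq,aey,aez,amq,amy,amz,aqy,aqz,ayz,bem,bes,bms,qsy,syz] rk=18  ker:bey,bmy,bmz,byz,eqz,mqy,mqz,myz,qyz
∂3: piv[abyz,aeqz,amqy,amqz,amyz,aqyz,bmyz] rk=7  ker:mqyz
rk∂_2=18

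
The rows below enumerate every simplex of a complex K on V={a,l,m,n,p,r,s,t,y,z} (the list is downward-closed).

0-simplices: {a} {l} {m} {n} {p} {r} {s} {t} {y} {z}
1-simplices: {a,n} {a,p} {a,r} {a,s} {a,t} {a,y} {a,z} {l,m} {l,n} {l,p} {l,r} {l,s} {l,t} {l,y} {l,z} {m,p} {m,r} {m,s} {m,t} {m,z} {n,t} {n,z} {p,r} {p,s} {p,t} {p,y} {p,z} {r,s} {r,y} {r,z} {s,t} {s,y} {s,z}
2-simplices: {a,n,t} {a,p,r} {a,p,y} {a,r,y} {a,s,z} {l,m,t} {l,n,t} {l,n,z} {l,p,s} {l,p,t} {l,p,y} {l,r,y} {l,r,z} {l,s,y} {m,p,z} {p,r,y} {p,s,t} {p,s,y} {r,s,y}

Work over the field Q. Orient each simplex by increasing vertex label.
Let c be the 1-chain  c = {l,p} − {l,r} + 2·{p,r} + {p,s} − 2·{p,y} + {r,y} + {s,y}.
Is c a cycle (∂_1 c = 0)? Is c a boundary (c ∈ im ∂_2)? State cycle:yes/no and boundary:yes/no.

cycle:yes boundary:yes

n_0=10 n_1=33 n_2=19  [Q]
∂1: piv[an,ap,ar,as,at,ay,az,lm,ln] rk=9  ker:lp,lr,ls,lt,ly,lz,mp,mr,ms,mt,mz,nt,nz,pr,ps,pt,py,pz,rs,ry,rz,st,sy,sz
∂2: piv[ant,apr,apy,ary,asz,lmt,lnt,lnz,lps,lpt,lpy,lry,lrz,lsy,mpz,pst,rsy] rk=17  ker:pry,psy
∂1c = 0
c vs im∂2: reduces to 0 ⇒ boundary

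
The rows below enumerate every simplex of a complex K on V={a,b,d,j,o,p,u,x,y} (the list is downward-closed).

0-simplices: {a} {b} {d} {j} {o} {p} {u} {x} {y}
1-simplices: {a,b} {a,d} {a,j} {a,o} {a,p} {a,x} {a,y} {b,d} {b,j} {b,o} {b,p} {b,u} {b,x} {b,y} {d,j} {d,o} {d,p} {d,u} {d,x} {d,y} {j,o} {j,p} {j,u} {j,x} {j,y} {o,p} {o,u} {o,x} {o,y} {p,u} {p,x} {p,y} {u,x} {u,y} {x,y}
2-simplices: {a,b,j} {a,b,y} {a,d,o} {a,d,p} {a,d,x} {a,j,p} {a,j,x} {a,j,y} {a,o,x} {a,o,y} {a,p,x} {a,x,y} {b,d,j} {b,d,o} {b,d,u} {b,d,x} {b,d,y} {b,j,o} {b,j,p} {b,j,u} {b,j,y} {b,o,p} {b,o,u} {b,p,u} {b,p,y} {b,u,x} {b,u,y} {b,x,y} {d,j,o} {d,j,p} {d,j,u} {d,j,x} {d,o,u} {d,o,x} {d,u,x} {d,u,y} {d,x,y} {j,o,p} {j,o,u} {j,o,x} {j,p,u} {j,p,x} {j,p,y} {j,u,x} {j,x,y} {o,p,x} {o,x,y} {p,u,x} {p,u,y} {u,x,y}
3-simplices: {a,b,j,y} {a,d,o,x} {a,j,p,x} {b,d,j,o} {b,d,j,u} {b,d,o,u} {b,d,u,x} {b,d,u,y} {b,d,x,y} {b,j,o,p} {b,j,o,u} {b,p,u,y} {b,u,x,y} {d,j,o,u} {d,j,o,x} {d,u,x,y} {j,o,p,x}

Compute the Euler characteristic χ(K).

χ(K)=7

n_0=9 n_1=35 n_2=50 n_3=17
χ=+9−35+50−17=7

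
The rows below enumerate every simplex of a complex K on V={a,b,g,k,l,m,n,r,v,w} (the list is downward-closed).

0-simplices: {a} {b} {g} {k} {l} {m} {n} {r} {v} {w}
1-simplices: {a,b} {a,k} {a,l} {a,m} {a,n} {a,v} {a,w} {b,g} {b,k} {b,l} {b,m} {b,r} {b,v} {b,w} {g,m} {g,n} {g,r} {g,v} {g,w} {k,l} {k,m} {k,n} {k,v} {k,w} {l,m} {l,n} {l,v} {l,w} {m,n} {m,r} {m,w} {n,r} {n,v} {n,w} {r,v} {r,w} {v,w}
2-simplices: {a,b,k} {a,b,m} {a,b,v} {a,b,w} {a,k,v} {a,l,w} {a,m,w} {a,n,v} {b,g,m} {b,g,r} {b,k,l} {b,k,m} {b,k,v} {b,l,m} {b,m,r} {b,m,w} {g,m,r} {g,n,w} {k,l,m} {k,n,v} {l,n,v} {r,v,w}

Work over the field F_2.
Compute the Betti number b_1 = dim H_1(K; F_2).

b_1=10

n_0=10 n_1=37 n_2=22  [Z2]
∂1: piv[ab,ak,al,am,an,av,aw,bg,br] rk=9  ker:bk,bl,bm,bv,bw,gm,gn,gr,gv,gw,kl,km,kn,kv,kw,lm,ln,lv,lw,mn,mr,mw,nr,nv,nw,rv,rw,vw
∂2: piv[abk,abm,abv,abw,akv,alw,amw,anv,bgm,bgr,bkl,bkm,blm,bmr,gnw,knv,lnv,rvw] rk=18  ker:bkv,bmw,gmr,klm
b_1=(37−9)−18=10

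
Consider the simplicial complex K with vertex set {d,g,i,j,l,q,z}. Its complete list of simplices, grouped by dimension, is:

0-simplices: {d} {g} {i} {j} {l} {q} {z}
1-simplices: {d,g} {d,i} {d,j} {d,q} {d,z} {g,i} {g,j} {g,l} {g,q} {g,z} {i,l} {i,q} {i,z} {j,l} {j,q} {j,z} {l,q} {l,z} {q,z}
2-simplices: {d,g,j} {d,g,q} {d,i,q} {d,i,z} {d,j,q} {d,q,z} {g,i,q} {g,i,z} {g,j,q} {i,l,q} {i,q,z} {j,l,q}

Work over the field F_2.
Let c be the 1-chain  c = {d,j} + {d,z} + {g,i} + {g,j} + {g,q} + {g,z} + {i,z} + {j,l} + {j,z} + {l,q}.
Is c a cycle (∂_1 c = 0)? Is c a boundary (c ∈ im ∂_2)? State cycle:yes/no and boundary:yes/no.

cycle:yes boundary:no

n_0=7 n_1=19 n_2=12  [Z2]
∂1: piv[dg,di,dj,dq,dz,gl] rk=6  ker:gi,gj,gq,gz,il,iq,iz,jl,jq,jz,lq,lz,qz
∂2: piv[dgj,dgq,diq,diz,djq,dqz,giq,giz,ilq,jlq] rk=10  ker:gjq,iqz
∂1c = 0
c vs im∂2: residual ≠ 0 ⇒ not boundary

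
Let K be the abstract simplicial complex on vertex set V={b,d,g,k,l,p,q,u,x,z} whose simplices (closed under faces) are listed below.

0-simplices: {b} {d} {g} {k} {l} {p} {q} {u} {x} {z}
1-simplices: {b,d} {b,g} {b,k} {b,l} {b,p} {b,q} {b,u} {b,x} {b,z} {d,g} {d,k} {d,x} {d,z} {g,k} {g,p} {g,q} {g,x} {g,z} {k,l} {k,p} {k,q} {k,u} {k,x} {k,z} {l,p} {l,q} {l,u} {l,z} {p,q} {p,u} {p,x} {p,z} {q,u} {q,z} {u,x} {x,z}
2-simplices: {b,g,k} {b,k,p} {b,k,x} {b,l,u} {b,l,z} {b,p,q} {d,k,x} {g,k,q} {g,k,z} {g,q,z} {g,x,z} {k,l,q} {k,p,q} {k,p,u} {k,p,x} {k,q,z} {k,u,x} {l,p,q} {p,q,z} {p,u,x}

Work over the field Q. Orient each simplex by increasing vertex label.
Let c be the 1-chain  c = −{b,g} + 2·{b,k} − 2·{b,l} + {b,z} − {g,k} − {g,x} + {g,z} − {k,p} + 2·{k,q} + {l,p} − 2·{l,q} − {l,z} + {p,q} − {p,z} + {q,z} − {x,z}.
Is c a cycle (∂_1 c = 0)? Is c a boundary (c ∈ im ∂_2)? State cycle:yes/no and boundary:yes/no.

n_0=10 n_1=36 n_2=20  [Q]
∂1: piv[bd,bg,bk,bl,bp,bq,bu,bx,bz] rk=9  ker:dg,dk,dx,dz,gk,gp,gq,gx,gz,kl,kp,kq,ku,kx,kz,lp,lq,lu,lz,pq,pu,px,pz,qu,qz,ux,xz
∂2: piv[bgk,bkp,bkx,blu,blz,bpq,dkx,gkq,gkz,gqz,gxz,klq,kpq,kpu,kpx,kux,lpq,pqz] rk=18  ker:kqz,pux
∂1c = 0
c vs im∂2: residual ≠ 0 ⇒ not boundary

cycle:yes boundary:no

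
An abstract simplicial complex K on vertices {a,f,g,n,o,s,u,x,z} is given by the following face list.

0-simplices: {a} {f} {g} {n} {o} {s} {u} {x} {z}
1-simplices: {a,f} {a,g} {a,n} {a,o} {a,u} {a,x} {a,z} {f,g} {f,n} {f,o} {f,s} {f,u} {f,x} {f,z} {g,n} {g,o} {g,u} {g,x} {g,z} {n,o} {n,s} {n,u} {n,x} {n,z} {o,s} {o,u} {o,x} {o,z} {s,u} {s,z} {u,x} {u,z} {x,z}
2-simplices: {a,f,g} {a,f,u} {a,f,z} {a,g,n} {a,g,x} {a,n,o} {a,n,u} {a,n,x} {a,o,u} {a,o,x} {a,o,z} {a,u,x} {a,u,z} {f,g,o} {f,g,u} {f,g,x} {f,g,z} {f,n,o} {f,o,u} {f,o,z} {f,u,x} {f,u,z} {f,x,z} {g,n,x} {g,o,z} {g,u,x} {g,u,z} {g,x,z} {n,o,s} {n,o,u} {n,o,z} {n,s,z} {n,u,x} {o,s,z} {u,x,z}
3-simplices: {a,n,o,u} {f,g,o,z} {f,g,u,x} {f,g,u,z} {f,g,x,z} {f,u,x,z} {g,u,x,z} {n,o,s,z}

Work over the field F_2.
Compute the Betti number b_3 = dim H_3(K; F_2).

n_0=9 n_1=33 n_2=35 n_3=8  [Z2]
∂1: piv[af,ag,an,ao,au,ax,az,fs] rk=8  ker:fg,fn,fo,fu,fx,fz,gn,go,gu,gx,gz,no,ns,nu,nx,nz,os,ou,ox,oz,su,sz,ux,uz,xz
∂2: piv[afg,afu,afz,agn,agx,ano,anu,anx,aou,aox,aoz,aux,auz,fgo,fgu,fgx,fgz,fno,fou,fxz,nos,noz,nsz] rk=23  ker:foz,fux,fuz,gnx,goz,gux,guz,gxz,nou,nux,osz,uxz
∂3: piv[anou,fgoz,fgux,fguz,fgxz,fuxz,nosz] rk=7  ker:guxz
b_3=(8−7)−0=1

b_3=1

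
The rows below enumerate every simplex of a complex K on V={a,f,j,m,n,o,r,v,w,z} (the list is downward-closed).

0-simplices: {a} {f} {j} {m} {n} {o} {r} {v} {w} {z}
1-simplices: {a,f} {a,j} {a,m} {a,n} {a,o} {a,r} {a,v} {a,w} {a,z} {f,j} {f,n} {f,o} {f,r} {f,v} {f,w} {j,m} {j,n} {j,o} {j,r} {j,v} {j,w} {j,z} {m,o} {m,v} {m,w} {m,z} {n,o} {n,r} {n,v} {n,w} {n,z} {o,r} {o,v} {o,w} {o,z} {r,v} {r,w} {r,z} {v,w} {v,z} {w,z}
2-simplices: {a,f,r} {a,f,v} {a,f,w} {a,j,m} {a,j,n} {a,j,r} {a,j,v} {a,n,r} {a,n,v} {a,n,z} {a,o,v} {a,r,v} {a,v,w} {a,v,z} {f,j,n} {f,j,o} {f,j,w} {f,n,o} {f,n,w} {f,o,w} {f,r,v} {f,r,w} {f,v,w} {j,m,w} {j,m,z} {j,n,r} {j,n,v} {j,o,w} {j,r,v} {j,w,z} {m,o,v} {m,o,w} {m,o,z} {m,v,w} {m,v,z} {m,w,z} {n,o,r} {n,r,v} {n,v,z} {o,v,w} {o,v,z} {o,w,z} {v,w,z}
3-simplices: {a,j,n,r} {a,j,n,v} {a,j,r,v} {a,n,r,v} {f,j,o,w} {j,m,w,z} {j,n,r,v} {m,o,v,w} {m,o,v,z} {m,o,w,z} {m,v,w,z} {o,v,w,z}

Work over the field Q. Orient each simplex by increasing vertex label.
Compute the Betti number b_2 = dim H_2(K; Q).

n_0=10 n_1=41 n_2=43 n_3=12  [Q]
∂1: piv[af,aj,am,an,ao,ar,av,aw,az] rk=9  ker:fj,fn,fo,fr,fv,fw,jm,jn,jo,jr,jv,jw,jz,mo,mv,mw,mz,no,nr,nv,nw,nz,or,ov,ow,oz,rv,rw,rz,vw,vz,wz
∂2: piv[afr,afv,afw,ajm,ajn,ajr,ajv,anr,anv,anz,aov,arv,avw,avz,fjn,fjo,fjw,fno,fnw,fow,frw,jmw,jmz,jwz,mov,mow,moz,mvw,mvz,nor] rk=30  ker:frv,fvw,jnr,jnv,jow,jrv,mwz,nrv,nvz,ovw,ovz,owz,vwz
∂3: piv[ajnr,ajnv,ajrv,anrv,fjow,jmwz,movw,movz,mowz,mvwz] rk=10  ker:jnrv,ovwz
b_2=(43−30)−10=3

b_2=3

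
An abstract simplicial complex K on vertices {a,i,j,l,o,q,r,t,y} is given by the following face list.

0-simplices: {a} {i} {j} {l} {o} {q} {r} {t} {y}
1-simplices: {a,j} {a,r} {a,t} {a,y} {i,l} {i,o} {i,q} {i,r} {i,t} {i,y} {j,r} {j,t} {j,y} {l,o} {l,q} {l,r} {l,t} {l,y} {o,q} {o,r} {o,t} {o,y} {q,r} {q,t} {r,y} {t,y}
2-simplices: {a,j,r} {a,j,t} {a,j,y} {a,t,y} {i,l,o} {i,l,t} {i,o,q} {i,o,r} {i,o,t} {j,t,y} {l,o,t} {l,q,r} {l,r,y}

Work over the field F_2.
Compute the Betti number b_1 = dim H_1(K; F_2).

b_1=7

n_0=9 n_1=26 n_2=13  [Z2]
∂1: piv[aj,ar,at,ay,il,io,iq,ir] rk=8  ker:it,iy,jr,jt,jy,lo,lq,lr,lt,ly,oq,or,ot,oy,qr,qt,ry,ty
∂2: piv[ajr,ajt,ajy,aty,ilo,ilt,ioq,ior,iot,lqr,lry] rk=11  ker:jty,lot
b_1=(26−8)−11=7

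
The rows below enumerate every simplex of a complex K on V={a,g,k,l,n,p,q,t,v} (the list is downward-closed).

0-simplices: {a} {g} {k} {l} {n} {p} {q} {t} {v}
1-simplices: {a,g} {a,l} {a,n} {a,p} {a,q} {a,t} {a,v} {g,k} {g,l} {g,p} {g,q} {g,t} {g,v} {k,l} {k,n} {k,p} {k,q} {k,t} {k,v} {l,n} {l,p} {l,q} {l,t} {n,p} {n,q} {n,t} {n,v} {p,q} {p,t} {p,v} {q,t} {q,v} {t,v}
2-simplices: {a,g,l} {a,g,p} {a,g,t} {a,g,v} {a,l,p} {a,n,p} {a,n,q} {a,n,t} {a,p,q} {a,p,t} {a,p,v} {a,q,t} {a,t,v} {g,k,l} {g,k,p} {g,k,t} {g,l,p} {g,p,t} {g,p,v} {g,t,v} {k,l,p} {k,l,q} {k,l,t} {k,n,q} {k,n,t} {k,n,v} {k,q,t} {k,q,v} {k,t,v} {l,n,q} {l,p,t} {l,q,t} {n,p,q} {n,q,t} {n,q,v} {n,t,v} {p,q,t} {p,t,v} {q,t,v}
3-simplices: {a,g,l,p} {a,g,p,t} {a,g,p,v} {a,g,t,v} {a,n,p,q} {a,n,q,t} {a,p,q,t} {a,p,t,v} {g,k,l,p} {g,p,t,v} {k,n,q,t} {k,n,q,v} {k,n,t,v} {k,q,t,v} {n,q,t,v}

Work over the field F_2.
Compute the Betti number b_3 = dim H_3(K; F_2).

n_0=9 n_1=33 n_2=39 n_3=15  [Z2]
∂1: piv[ag,al,an,ap,aq,at,av,gk] rk=8  ker:gl,gp,gq,gt,gv,kl,kn,kp,kq,kt,kv,ln,lp,lq,lt,np,nq,nt,nv,pq,pt,pv,qt,qv,tv
∂2: piv[agl,agp,agt,agv,alp,anp,anq,ant,apq,apt,apv,aqt,atv,gkl,gkp,gkt,klq,klt,knq,knt,knv,kqv,ktv,lnq] rk=24  ker:glp,gpt,gpv,gtv,klp,kqt,lpt,lqt,npq,nqt,nqv,ntv,pqt,ptv,qtv
∂3: piv[aglp,agpt,agpv,agtv,anpq,anqt,apqt,aptv,gklp,knqt,knqv,kntv,kqtv] rk=13  ker:gptv,nqtv
b_3=(15−13)−0=2

b_3=2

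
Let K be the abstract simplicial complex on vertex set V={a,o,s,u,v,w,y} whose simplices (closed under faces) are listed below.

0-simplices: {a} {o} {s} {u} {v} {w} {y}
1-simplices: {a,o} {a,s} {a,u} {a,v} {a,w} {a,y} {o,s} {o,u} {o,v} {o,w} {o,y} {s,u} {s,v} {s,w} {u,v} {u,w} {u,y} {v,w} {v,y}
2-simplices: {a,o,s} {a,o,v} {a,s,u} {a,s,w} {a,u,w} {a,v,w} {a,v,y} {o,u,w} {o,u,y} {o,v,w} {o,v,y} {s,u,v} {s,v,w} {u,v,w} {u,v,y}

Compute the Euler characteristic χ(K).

n_0=7 n_1=19 n_2=15
χ=+7−19+15=3

χ(K)=3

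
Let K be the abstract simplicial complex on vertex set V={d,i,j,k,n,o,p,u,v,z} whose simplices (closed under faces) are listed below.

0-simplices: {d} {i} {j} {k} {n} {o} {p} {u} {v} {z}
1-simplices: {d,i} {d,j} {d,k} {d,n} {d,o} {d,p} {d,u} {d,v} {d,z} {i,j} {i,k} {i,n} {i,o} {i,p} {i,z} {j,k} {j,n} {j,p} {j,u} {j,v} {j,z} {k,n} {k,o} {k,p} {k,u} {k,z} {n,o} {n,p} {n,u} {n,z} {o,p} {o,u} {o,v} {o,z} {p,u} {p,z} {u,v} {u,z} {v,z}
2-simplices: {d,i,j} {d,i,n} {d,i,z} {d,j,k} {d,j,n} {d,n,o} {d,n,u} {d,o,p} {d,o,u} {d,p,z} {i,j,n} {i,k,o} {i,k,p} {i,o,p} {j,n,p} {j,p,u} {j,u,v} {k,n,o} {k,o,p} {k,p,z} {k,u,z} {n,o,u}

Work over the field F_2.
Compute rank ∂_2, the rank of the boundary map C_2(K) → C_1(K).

rank∂_2=19

n_0=10 n_1=39 n_2=22  [Z2]
∂1: piv[di,dj,dk,dn,do,dp,du,dv,dz] rk=9  ker:ij,ik,in,io,ip,iz,jk,jn,jp,ju,jv,jz,kn,ko,kp,ku,kz,no,np,nu,nz,op,ou,ov,oz,pu,pz,uv,uz,vz
∂2: piv[dij,din,diz,djk,djn,dno,dnu,dop,dou,dpz,iko,ikp,iop,jnp,jpu,juv,kno,kpz,kuz] rk=19  ker:ijn,kop,nou
rk∂_2=19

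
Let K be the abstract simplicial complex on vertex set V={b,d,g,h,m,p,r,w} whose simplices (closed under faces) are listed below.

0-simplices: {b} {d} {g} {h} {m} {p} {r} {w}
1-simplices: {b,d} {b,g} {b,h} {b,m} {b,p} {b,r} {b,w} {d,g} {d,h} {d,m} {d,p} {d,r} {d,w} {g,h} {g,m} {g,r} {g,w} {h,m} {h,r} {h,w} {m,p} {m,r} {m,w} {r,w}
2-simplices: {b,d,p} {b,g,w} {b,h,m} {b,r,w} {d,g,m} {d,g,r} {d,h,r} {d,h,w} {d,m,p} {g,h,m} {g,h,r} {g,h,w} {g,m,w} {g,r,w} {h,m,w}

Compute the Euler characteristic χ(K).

n_0=8 n_1=24 n_2=15
χ=+8−24+15=-1

χ(K)=-1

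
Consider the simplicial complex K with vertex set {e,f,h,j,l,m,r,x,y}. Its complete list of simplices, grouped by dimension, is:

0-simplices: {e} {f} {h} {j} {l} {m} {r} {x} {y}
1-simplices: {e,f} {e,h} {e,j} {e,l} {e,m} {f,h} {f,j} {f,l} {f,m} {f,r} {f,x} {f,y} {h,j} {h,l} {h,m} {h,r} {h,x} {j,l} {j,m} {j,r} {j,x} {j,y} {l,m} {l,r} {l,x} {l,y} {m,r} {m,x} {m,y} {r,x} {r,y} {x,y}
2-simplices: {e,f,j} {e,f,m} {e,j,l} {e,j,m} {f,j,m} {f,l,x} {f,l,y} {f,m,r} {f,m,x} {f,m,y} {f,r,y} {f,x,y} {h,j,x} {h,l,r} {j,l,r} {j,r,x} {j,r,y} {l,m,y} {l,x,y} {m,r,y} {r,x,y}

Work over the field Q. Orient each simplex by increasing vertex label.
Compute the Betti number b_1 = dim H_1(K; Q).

b_1=6

n_0=9 n_1=32 n_2=21  [Q]
∂1: piv[ef,eh,ej,el,em,fr,fx,fy] rk=8  ker:fh,fj,fl,fm,hj,hl,hm,hr,hx,jl,jm,jr,jx,jy,lm,lr,lx,ly,mr,mx,my,rx,ry,xy
∂2: piv[efj,efm,ejl,ejm,flx,fly,fmr,fmx,fmy,fry,fxy,hjx,hlr,jlr,jrx,jry,lmy,rxy] rk=18  ker:fjm,lxy,mry
b_1=(32−8)−18=6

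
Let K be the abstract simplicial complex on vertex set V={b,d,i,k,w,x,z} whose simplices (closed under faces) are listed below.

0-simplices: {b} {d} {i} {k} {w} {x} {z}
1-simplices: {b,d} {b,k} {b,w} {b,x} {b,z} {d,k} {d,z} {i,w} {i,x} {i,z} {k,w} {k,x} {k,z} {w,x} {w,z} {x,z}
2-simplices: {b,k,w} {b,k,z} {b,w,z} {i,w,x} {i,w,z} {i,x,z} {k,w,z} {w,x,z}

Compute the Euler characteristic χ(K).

n_0=7 n_1=16 n_2=8
χ=+7−16+8=-1

χ(K)=-1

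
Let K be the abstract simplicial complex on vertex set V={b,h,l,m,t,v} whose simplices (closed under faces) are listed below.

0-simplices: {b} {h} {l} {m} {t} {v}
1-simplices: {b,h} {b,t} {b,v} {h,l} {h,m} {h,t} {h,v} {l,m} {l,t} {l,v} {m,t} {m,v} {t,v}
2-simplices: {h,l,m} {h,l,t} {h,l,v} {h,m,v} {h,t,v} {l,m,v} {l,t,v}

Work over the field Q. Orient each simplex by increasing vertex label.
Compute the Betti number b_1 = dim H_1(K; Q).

b_1=3

n_0=6 n_1=13 n_2=7  [Q]
∂1: piv[bh,bt,bv,hl,hm] rk=5  ker:ht,hv,lm,lt,lv,mt,mv,tv
∂2: piv[hlm,hlt,hlv,hmv,htv] rk=5  ker:lmv,ltv
b_1=(13−5)−5=3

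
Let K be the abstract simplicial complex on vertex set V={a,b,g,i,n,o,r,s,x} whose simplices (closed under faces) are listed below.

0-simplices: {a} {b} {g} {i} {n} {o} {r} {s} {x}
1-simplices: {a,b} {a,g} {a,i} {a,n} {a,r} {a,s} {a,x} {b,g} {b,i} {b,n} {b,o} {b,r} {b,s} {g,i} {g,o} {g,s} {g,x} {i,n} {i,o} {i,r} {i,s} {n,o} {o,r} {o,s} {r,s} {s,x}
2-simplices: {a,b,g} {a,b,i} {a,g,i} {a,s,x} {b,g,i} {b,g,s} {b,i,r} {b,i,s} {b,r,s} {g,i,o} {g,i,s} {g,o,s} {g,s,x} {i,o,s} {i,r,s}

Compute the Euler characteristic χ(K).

χ(K)=-2

n_0=9 n_1=26 n_2=15
χ=+9−26+15=-2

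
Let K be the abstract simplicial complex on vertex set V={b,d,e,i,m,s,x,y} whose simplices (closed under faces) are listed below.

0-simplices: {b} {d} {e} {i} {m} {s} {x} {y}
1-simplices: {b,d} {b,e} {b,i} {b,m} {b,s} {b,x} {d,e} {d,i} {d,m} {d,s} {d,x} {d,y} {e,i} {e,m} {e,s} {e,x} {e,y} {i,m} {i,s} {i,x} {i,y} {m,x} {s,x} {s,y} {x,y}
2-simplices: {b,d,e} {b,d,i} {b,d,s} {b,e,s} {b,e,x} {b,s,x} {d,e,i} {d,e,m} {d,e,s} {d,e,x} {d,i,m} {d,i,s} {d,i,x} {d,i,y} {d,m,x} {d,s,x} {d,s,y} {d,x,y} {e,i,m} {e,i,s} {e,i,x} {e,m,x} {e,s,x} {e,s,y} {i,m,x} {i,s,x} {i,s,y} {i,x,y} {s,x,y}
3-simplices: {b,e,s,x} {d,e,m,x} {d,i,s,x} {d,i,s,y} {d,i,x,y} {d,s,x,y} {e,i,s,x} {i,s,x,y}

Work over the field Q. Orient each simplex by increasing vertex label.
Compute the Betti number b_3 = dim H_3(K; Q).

b_3=1

n_0=8 n_1=25 n_2=29 n_3=8  [Q]
∂1: piv[bd,be,bi,bm,bs,bx,dy] rk=7  ker:de,di,dm,ds,dx,ei,em,es,ex,ey,im,is,ix,iy,mx,sx,sy,xy
∂2: piv[bde,bdi,bds,bes,bex,bsx,dei,dem,dex,dim,dis,dix,diy,dmx,dsy,dxy,esy] rk=17  ker:des,dsx,eim,eis,eix,emx,esx,imx,isx,isy,ixy,sxy
∂3: piv[besx,demx,disx,disy,dixy,dsxy,eisx] rk=7  ker:isxy
b_3=(8−7)−0=1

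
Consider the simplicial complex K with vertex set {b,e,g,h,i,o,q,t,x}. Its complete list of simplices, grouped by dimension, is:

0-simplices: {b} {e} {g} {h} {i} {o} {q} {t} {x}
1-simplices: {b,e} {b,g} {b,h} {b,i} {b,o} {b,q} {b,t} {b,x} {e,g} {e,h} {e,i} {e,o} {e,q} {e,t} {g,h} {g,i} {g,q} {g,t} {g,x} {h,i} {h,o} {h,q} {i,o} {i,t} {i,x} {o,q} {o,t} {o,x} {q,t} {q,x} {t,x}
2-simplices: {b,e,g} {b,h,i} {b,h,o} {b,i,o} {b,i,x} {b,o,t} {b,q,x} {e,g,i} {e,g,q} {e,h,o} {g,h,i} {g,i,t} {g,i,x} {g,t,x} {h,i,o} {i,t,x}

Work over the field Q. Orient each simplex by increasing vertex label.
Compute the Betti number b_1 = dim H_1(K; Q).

b_1=9

n_0=9 n_1=31 n_2=16  [Q]
∂1: piv[be,bg,bh,bi,bo,bq,bt,bx] rk=8  ker:eg,eh,ei,eo,eq,et,gh,gi,gq,gt,gx,hi,ho,hq,io,it,ix,oq,ot,ox,qt,qx,tx
∂2: piv[beg,bhi,bho,bio,bix,bot,bqx,egi,egq,eho,ghi,git,gix,gtx] rk=14  ker:hio,itx
b_1=(31−8)−14=9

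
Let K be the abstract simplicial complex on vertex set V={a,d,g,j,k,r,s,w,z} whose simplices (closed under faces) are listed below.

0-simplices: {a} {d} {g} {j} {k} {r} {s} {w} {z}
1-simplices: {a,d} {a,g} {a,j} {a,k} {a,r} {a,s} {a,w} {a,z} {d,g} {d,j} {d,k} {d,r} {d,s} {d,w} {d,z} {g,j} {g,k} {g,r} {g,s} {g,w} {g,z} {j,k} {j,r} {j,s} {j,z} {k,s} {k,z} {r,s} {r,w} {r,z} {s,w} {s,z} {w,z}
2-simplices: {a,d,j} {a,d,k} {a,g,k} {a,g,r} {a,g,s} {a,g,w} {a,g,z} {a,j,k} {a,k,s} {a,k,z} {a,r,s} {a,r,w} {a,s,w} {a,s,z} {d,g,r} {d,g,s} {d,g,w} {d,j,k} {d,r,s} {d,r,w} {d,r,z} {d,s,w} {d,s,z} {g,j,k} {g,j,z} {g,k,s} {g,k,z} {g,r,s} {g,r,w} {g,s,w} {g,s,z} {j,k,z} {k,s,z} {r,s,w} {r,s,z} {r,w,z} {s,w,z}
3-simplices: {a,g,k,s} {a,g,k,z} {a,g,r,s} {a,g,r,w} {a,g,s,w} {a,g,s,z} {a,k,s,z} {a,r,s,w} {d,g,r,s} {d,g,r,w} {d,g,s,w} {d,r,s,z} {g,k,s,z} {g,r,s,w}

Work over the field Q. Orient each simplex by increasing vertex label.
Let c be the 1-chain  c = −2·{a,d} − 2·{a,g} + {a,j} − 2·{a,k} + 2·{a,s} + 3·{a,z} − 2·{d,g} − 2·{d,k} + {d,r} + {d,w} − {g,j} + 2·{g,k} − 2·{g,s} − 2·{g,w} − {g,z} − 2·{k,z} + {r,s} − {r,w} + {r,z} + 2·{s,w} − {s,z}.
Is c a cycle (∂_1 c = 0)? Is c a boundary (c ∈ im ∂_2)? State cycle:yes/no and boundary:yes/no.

cycle:yes boundary:yes

n_0=9 n_1=33 n_2=37 n_3=14  [Q]
∂1: piv[ad,ag,aj,ak,ar,as,aw,az] rk=8  ker:dg,dj,dk,dr,ds,dw,dz,gj,gk,gr,gs,gw,gz,jk,jr,js,jz,ks,kz,rs,rw,rz,sw,sz,wz
∂2: piv[adj,adk,agk,agr,ags,agw,agz,ajk,aks,akz,ars,arw,asw,asz,dgr,dgs,dgw,drz,dsz,gjk,gjz,rwz] rk=22  ker:djk,drs,drw,dsw,gks,gkz,grs,grw,gsw,gsz,jkz,ksz,rsw,rsz,swz
∂3: piv[agks,agkz,agrs,agrw,agsw,agsz,aksz,arsw,dgrs,dgrw,dgsw,drsz] rk=12  ker:gksz,grsw
∂1c = 0
c vs im∂2: reduces to 0 ⇒ boundary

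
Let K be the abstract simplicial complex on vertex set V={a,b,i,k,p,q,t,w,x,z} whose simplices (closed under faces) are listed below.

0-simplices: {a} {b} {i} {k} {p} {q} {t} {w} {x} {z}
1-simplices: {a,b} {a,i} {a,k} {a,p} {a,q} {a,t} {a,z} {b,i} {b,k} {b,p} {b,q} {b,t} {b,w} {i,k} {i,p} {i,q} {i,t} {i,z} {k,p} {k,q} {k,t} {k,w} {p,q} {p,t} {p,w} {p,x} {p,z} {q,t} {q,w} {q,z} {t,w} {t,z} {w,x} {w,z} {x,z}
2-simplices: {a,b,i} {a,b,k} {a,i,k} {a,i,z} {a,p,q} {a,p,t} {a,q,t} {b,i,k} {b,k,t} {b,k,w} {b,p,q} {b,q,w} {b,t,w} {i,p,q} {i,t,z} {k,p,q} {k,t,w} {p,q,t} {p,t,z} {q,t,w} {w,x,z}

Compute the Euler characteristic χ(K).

χ(K)=-4

n_0=10 n_1=35 n_2=21
χ=+10−35+21=-4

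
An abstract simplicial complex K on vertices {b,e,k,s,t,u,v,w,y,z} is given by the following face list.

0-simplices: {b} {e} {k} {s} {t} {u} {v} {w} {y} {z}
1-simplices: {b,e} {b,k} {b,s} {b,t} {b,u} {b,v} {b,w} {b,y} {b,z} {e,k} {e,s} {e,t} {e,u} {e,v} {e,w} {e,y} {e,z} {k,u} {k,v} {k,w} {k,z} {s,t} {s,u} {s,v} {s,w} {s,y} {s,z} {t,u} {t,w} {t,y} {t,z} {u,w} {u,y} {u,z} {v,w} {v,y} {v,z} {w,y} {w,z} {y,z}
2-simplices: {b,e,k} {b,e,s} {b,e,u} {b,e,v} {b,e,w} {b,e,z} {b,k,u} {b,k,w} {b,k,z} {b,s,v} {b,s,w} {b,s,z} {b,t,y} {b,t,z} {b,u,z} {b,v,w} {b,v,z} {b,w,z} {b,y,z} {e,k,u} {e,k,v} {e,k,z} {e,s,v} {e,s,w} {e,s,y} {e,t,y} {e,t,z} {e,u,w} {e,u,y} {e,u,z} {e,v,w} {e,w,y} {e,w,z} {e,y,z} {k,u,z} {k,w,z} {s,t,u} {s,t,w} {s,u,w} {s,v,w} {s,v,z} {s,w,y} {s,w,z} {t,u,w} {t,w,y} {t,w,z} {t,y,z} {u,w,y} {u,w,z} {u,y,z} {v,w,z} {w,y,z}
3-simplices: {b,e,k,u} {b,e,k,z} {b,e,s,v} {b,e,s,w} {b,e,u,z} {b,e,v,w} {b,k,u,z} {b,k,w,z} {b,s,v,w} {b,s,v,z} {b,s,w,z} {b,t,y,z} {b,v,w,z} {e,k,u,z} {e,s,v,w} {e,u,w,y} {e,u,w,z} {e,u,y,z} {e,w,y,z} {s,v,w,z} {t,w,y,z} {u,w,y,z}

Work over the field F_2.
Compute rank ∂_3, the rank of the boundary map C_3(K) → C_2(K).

n_0=10 n_1=40 n_2=52 n_3=22  [Z2]
∂1: piv[be,bk,bs,bt,bu,bv,bw,by,bz] rk=9  ker:ek,es,et,eu,ev,ew,ey,ez,ku,kv,kw,kz,st,su,sv,sw,sy,sz,tu,tw,ty,tz,uw,uy,uz,vw,vy,vz,wy,wz,yz
∂2: piv[bek,bes,beu,bev,bew,bez,bku,bkw,bkz,bsv,bsw,bsz,bty,btz,buz,bvw,bvz,bwz,byz,ekv,esy,ety,etz,euw,euy,ewy,stu,stw,suw,twy] rk=30  ker:eku,ekz,esv,esw,euz,evw,ewz,eyz,kuz,kwz,svw,svz,swy,swz,tuw,twz,tyz,uwy,uwz,uyz,vwz,wyz
∂3: piv[beku,bekz,besv,besw,beuz,bevw,bkuz,bkwz,bsvw,bsvz,bswz,btyz,bvwz,euwy,euwz,euyz,ewyz,twyz] rk=18  ker:ekuz,esvw,svwz,uwyz
rk∂_3=18

rank∂_3=18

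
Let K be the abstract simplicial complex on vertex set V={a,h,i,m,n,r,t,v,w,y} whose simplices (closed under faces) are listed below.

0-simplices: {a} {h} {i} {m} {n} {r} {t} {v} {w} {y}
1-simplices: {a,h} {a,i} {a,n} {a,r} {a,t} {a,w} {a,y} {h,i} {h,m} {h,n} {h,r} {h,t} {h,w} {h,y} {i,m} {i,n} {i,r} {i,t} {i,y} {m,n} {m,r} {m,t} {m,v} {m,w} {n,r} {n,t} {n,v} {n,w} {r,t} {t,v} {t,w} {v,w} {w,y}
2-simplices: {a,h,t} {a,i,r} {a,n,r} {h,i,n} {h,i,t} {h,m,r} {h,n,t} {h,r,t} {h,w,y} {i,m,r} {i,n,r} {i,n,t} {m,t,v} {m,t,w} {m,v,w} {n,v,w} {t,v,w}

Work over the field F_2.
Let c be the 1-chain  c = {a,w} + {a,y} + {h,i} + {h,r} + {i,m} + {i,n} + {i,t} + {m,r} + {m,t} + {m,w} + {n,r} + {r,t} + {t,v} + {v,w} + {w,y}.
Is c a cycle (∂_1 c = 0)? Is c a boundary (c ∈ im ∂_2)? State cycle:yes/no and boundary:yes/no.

n_0=10 n_1=33 n_2=17  [Z2]
∂1: piv[ah,ai,an,ar,at,aw,ay,hm,mv] rk=9  ker:hi,hn,hr,ht,hw,hy,im,in,ir,it,iy,mn,mr,mt,mw,nr,nt,nv,nw,rt,tv,tw,vw,wy
∂2: piv[aht,air,anr,hin,hit,hmr,hnt,hrt,hwy,imr,inr,mtv,mtw,mvw,nvw] rk=15  ker:int,tvw
∂1c = 0
c vs im∂2: residual ≠ 0 ⇒ not boundary

cycle:yes boundary:no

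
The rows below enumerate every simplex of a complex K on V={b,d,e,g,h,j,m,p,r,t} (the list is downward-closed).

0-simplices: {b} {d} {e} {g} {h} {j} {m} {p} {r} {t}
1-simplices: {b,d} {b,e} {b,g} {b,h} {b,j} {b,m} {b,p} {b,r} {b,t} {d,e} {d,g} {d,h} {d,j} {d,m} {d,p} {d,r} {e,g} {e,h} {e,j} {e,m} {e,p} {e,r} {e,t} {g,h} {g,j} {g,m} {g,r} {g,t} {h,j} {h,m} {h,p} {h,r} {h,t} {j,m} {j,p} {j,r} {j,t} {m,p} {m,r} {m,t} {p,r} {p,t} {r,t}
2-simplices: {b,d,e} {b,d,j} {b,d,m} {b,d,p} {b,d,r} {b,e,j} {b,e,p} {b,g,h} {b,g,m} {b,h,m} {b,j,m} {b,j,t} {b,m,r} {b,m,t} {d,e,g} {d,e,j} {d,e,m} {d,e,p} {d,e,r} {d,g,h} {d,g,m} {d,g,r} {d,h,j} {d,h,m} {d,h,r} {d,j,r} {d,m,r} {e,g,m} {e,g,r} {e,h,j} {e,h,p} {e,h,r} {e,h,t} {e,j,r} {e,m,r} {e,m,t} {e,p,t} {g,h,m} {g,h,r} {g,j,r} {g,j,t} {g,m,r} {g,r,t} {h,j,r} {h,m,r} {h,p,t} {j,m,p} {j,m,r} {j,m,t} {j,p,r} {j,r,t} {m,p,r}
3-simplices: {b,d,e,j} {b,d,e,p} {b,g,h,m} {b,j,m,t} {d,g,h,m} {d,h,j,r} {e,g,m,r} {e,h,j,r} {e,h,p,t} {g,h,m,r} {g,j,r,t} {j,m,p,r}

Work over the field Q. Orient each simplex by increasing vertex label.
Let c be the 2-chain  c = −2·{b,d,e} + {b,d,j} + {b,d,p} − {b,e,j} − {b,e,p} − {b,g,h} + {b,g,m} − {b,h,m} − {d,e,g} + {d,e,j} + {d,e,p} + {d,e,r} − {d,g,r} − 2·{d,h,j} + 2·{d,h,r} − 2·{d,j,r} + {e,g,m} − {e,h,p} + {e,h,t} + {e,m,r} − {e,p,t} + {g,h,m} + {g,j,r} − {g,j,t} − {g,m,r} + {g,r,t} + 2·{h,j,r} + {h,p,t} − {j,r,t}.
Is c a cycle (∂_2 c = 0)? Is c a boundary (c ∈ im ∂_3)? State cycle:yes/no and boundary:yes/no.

cycle:yes boundary:no

n_0=10 n_1=43 n_2=52 n_3=12  [Q]
∂1: piv[bd,be,bg,bh,bj,bm,bp,br,bt] rk=9  ker:de,dg,dh,dj,dm,dp,dr,eg,eh,ej,em,ep,er,et,gh,gj,gm,gr,gt,hj,hm,hp,hr,ht,jm,jp,jr,jt,mp,mr,mt,pr,pt,rt
∂2: piv[bde,bdj,bdm,bdp,bdr,bej,bep,bgh,bgm,bhm,bjm,bjt,bmr,bmt,deg,dem,der,dgh,dgm,dgr,dhj,dhr,djr,ehj,ehp,eht,emt,ept,gjr,gjt,grt,jmp,jpr] rk=33  ker:dej,dep,dhm,dmr,egm,egr,ehr,ejr,emr,ghm,ghr,gmr,hjr,hmr,hpt,jmr,jmt,jrt,mpr
∂3: piv[bdej,bdep,bghm,bjmt,dghm,dhjr,egmr,ehjr,ehpt,ghmr,gjrt,jmpr] rk=12
∂2c = 0
c vs im∂3: residual ≠ 0 ⇒ not boundary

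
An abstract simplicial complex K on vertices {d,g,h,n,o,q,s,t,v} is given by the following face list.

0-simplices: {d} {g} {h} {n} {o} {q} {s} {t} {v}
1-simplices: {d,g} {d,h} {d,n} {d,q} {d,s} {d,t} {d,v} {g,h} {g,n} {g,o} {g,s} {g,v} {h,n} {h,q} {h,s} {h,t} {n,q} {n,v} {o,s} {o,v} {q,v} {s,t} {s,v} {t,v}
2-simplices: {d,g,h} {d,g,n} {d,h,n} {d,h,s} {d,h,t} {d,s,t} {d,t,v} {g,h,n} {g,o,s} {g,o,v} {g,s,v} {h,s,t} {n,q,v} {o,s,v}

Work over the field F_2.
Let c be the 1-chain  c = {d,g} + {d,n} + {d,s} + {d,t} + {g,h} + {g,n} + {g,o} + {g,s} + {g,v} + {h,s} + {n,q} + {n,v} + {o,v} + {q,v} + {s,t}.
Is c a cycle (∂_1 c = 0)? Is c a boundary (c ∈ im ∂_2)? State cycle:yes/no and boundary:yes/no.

n_0=9 n_1=24 n_2=14  [Z2]
∂1: piv[dg,dh,dn,dq,ds,dt,dv,go] rk=8  ker:gh,gn,gs,gv,hn,hq,hs,ht,nq,nv,os,ov,qv,st,sv,tv
∂2: piv[dgh,dgn,dhn,dhs,dht,dst,dtv,gos,gov,gsv,nqv] rk=11  ker:ghn,hst,osv
∂1c = 0
c vs im∂2: residual ≠ 0 ⇒ not boundary

cycle:yes boundary:no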